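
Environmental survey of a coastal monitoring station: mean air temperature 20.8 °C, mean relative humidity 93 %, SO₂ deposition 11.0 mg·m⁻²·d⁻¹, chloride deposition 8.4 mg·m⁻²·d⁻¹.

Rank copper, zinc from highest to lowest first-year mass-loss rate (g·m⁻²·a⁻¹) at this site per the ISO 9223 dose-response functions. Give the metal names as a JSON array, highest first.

copper: temperature factor f = -0.080·(10.8) = -0.8640
  SO₂ term: 0.0053·11.0^0.26·exp(0.059·93-0.8640) = 1.006
  Sd branch = 0.01025·Sd^0.27·e^(0.036·RH+0.049·T) = 1.435 μm/a
  sum: 1.006 + 1.435 → r_corr = 2.442 μm/a
  mass loss = 2.442 μm/a × 8.96 g/cm³ = 21.88 g·m⁻²·a⁻¹
zinc: f(T) = -0.071·(T−10) [T>10 °C] = -0.7668
  SO₂ term: 0.0129·11.0^0.44·exp(0.046·93-0.7668) = 1.241
  Cl⁻ term: 0.0175·8.4^0.57·exp(0.008·93+0.085·20.8) = 0.7258
  sum: 1.241 + 0.7258 → r_corr = 1.967 μm/a
  mass loss = 1.967 μm/a × 7.14 g/cm³ = 14.04 g·m⁻²·a⁻¹
Ordering by g·m⁻²·a⁻¹: copper (21.9) > zinc (14)

["copper", "zinc"]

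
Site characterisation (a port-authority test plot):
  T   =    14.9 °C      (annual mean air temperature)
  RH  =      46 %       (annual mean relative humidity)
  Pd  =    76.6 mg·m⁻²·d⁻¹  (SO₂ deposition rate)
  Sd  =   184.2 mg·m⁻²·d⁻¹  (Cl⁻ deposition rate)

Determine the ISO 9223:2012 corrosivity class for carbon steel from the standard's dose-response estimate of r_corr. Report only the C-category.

C4

carbon steel: f(T) = -0.054·(T−10) [T>10 °C] = -0.2646
  Pd branch = 1.77·Pd^0.52·e^(0.02·RH+f) = 32.54 μm/a
  Sd branch = 0.102·Sd^0.62·e^(0.033·RH+0.04·T) = 21.44 μm/a
  sum: 32.54 + 21.44 → r_corr = 53.98 μm/a
ISO 9223 Table 2 (carbon steel): 50 < 54 ≤ 80 μm/a ⇒ C4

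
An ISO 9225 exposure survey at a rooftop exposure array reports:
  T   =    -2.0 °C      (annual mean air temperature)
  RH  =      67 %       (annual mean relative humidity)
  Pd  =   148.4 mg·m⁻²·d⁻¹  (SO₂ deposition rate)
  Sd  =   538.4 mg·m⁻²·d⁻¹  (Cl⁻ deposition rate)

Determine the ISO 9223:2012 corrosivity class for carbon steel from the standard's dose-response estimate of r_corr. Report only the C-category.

carbon steel: f(T) = +0.150·(T−10) [T≤10 °C] = -1.8000
  Pd branch = 1.77·Pd^0.52·e^(0.02·RH+f) = 15.04 μm/a
  Cl⁻ term: 0.102·538.4^0.62·exp(0.033·67+0.04·-2.0) = 42.4
  sum: 15.04 + 42.4 → r_corr = 57.44 μm/a
57.4 μm/a falls in (50, 80] for carbon steel → category C4

C4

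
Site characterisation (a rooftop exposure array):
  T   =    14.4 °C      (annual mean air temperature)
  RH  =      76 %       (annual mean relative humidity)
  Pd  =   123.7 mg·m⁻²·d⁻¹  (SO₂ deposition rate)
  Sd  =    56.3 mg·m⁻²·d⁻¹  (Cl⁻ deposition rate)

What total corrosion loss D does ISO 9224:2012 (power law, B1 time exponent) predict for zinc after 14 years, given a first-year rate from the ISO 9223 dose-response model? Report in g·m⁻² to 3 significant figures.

zinc: T>10 °C ⇒ hinge -0.071·(14.4−10) = -0.3124
  Pd branch = 0.0129·Pd^0.44·e^(0.046·RH+f) = 2.593 μm/a
  Cl⁻ term: 0.0175·56.3^0.57·exp(0.008·76+0.085·14.4) = 1.088
  r_corr = 2.593 + 1.088 = 3.681 μm/a
Power-law: D(14) = r_corr · 14^0.813
  D(14) = 3.681 × 14^0.813 = 3.681 × 8.547 = 31.46 μm
  Mass loss = 31.46 μm × 7.14 g/cm³ = 224.6 g·m⁻²

D(14) = 225 g·m⁻²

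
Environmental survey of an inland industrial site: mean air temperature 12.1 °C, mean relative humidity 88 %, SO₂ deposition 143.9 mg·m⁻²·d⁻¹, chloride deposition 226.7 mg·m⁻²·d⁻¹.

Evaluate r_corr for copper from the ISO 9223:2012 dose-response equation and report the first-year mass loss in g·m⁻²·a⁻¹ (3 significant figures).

r_corr = 43.4 g·m⁻²·a⁻¹

copper: f(T) = -0.080·(T−10) [T>10 °C] = -0.1680
  Pd branch = 0.0053·Pd^0.26·e^(0.059·RH+f) = 2.933 μm/a
  Cl⁻ term: 0.01025·226.7^0.27·exp(0.036·88+0.049·12.1) = 1.906
  sum: 2.933 + 1.906 → r_corr = 4.838 μm/a
Convert to mass loss: 4.838 μm/a × 8.96 g/cm³ = 43.35 g·m⁻²·a⁻¹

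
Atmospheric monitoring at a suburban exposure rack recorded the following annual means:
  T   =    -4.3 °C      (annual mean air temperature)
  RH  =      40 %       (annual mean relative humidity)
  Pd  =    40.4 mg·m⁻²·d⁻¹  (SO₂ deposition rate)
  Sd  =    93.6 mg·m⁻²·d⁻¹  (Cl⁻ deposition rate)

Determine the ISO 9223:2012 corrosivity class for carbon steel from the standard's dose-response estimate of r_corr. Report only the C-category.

C2

carbon steel: T≤10 °C ⇒ hinge +0.150·(-4.3−10) = -2.1450
  Pd branch = 1.77·Pd^0.52·e^(0.02·RH+f) = 3.156 μm/a
  Cl⁻ term: 0.102·93.6^0.62·exp(0.033·40+0.04·-4.3) = 5.362
  sum: 3.156 + 5.362 → r_corr = 8.519 μm/a
ISO 9223 Table 2 (carbon steel): 1.3 < 8.52 ≤ 25 μm/a ⇒ C2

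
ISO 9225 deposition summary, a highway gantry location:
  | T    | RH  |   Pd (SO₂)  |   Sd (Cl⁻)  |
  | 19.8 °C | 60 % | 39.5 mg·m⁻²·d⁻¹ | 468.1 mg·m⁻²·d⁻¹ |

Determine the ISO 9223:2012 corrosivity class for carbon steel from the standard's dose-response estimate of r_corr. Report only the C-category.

carbon steel: temperature factor f = -0.054·(9.8) = -0.5292
  sulphur-dioxide contribution → 23.42 μm/a
  chloride contribution → 73.8 μm/a
  ⇒ r_corr(carbon steel) = 97.22 μm/a
97.2 μm/a falls in (80, 200] for carbon steel → category C5

C5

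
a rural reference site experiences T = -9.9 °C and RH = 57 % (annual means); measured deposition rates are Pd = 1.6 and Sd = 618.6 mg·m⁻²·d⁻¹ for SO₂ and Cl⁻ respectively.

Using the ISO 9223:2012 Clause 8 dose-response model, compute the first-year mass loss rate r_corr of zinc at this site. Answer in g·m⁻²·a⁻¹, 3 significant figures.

r_corr = 4.05 g·m⁻²·a⁻¹

zinc: f(T) = +0.038·(T−10) [T≤10 °C] = -0.7562
  Pd branch = 0.0129·Pd^0.44·e^(0.046·RH+f) = 0.1025 μm/a
  Sd branch = 0.0175·Sd^0.57·e^(0.008·RH+0.085·T) = 0.4642 μm/a
  r_corr = 0.1025 + 0.4642 = 0.5667 μm/a
Convert to mass loss: 0.5667 μm/a × 7.14 g/cm³ = 4.046 g·m⁻²·a⁻¹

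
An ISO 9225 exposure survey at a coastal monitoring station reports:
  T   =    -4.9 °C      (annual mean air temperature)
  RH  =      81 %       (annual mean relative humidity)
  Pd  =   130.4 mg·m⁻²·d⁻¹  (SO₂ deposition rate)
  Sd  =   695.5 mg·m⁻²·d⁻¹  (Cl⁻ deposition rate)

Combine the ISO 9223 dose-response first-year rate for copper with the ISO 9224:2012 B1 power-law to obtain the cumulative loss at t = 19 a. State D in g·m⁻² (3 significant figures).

copper: f(T) = +0.126·(T−10) [T≤10 °C] = -1.8774
  sulphur-dioxide contribution → 0.3423 μm/a
  chloride contribution → 0.8715 μm/a
  total first-year rate 1.214 μm/a
Power-law: D(19) = r_corr · 19^0.667
  D(19) = 1.214 × 19^0.667 = 1.214 × 7.127 = 8.651 μm
  Mass loss = 8.651 μm × 8.96 g/cm³ = 77.51 g·m⁻²

D(19) = 77.5 g·m⁻²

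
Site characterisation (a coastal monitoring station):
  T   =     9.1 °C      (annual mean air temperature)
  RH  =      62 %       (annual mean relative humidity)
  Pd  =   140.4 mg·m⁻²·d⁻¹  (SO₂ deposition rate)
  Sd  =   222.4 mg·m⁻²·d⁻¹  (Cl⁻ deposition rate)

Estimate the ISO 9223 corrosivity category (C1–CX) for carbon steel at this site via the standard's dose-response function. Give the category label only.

carbon steel: T≤10 °C ⇒ hinge +0.150·(9.1−10) = -0.1350
  Pd branch = 1.77·Pd^0.52·e^(0.02·RH+f) = 69.9 μm/a
  Cl⁻ term: 0.102·222.4^0.62·exp(0.033·62+0.04·9.1) = 32.39
  r_corr = 69.9 + 32.39 = 102.3 μm/a
ISO 9223 Table 2 (carbon steel): 80 < 102 ≤ 200 μm/a ⇒ C5

C5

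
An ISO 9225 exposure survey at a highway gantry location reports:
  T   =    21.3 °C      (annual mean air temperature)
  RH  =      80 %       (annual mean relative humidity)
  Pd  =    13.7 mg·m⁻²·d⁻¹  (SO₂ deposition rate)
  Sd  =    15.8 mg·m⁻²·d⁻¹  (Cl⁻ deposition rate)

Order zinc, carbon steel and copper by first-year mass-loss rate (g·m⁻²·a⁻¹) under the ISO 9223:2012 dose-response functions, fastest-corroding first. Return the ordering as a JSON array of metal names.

["carbon steel", "copper", "zinc"]

zinc: f(T) = -0.071·(T−10) [T>10 °C] = -0.8023
  SO₂ term: 0.0129·13.7^0.44·exp(0.046·80-0.8023) = 0.7253
  Cl⁻ term: 0.0175·15.8^0.57·exp(0.008·80+0.085·21.3) = 0.9784
  sum: 0.7253 + 0.9784 → r_corr = 1.704 μm/a
  mass loss = 1.704 μm/a × 7.14 g/cm³ = 12.16 g·m⁻²·a⁻¹
carbon steel: temperature factor f = -0.054·(11.3) = -0.6102
  Pd branch = 1.77·Pd^0.52·e^(0.02·RH+f) = 18.58 μm/a
  Sd branch = 0.102·Sd^0.62·e^(0.033·RH+0.04·T) = 18.55 μm/a
  r_corr = 18.58 + 18.55 = 37.12 μm/a
  mass loss = 37.12 μm/a × 7.85 g/cm³ = 291.4 g·m⁻²·a⁻¹
copper: T>10 °C ⇒ hinge -0.080·(21.3−10) = -0.9040
  Pd branch = 0.0053·Pd^0.26·e^(0.059·RH+f) = 0.4754 μm/a
  Cl⁻ term: 0.01025·15.8^0.27·exp(0.036·80+0.049·21.3) = 1.092
  sum: 0.4754 + 1.092 → r_corr = 1.568 μm/a
  mass loss = 1.568 μm/a × 8.96 g/cm³ = 14.05 g·m⁻²·a⁻¹
Ordering by g·m⁻²·a⁻¹: carbon steel (291) > copper (14) > zinc (12.2)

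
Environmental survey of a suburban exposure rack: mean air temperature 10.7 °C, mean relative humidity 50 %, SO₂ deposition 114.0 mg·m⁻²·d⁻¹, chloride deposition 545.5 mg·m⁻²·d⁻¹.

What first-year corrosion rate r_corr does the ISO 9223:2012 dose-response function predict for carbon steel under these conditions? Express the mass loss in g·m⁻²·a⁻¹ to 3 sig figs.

r_corr = 745 g·m⁻²·a⁻¹

carbon steel: temperature factor f = -0.054·(0.7) = -0.0378
  sulphur-dioxide contribution → 54.38 μm/a
  chloride contribution → 40.54 μm/a
  total first-year rate 94.92 μm/a
Convert to mass loss: 94.92 μm/a × 7.85 g/cm³ = 745.1 g·m⁻²·a⁻¹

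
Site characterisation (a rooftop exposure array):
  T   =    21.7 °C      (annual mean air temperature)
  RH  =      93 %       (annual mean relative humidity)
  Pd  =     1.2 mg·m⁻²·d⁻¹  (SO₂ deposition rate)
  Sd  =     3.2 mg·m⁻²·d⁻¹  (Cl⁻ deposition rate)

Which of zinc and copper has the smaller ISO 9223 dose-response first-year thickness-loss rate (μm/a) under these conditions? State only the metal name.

zinc

zinc: T>10 °C ⇒ hinge -0.071·(21.7−10) = -0.8307
  sulphur-dioxide contribution → 0.4391 μm/a
  chloride contribution → 0.452 μm/a
  total first-year rate 0.8911 μm/a
copper: f(T) = -0.080·(T−10) [T>10 °C] = -0.9360
  sulphur-dioxide contribution → 0.5264 μm/a
  chloride contribution → 1.156 μm/a
  ⇒ r_corr(copper) = 1.682 μm/a
Ordering by μm/a: copper (1.68) > zinc (0.891)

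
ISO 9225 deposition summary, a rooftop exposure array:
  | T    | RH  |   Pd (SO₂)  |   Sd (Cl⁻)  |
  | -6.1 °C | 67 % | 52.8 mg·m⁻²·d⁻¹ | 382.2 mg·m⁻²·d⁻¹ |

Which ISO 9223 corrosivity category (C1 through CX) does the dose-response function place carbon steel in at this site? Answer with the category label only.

carbon steel: f(T) = +0.150·(T−10) [T≤10 °C] = -2.4150
  SO₂ term: 1.77·52.8^0.52·exp(0.02·67-2.4150) = 4.752
  Cl⁻ term: 0.102·382.2^0.62·exp(0.033·67+0.04·-6.1) = 29.1
  sum: 4.752 + 29.1 → r_corr = 33.85 μm/a
ISO 9223 Table 2 (carbon steel): 25 < 33.9 ≤ 50 μm/a ⇒ C3

C3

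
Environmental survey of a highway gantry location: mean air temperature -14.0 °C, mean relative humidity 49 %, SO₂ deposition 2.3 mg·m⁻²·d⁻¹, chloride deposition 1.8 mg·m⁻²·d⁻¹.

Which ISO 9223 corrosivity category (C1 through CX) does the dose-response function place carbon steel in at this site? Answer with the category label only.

carbon steel: T≤10 °C ⇒ hinge +0.150·(-14.0−10) = -3.6000
  sulphur-dioxide contribution → 0.1987 μm/a
  chloride contribution → 0.4226 μm/a
  ⇒ r_corr(carbon steel) = 0.6213 μm/a
0.621 μm/a falls in (0, 1.3] for carbon steel → category C1

C1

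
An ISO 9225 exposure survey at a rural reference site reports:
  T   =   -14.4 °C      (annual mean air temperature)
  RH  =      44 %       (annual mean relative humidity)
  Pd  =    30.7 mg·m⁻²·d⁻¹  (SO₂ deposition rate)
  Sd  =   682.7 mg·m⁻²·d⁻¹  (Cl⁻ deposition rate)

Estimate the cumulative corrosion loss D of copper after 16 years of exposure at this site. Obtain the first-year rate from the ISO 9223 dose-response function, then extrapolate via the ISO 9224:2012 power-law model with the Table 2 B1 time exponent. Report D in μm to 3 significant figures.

D(16) = 0.964 μm

copper: f(T) = +0.126·(T−10) [T≤10 °C] = -3.0744
  Pd branch = 0.0053·Pd^0.26·e^(0.059·RH+f) = 0.008001 μm/a
  Cl⁻ term: 0.01025·682.7^0.27·exp(0.036·44+0.049·-14.4) = 0.1437
  r_corr = 0.008001 + 0.1437 = 0.1517 μm/a
Long-term exponent b (ISO 9224 Table 2, B1) = 0.667
  D(16) = 0.1517 × 16^0.667 = 0.1517 × 6.355 = 0.9641 μm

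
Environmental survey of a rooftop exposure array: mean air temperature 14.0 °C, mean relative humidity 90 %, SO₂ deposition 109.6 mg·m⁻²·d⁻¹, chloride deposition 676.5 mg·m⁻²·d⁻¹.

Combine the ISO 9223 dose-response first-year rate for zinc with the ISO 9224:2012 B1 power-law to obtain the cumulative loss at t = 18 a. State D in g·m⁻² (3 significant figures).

zinc: f(T) = -0.071·(T−10) [T>10 °C] = -0.2840
  sulphur-dioxide contribution → 4.817 μm/a
  chloride contribution → 4.851 μm/a
  ⇒ r_corr(zinc) = 9.667 μm/a
Power-law: D(18) = r_corr · 18^0.813
  D(18) = 9.667 × 18^0.813 = 9.667 × 10.48 = 101.4 μm
  Mass loss = 101.4 μm × 7.14 g/cm³ = 723.7 g·m⁻²

D(18) = 724 g·m⁻²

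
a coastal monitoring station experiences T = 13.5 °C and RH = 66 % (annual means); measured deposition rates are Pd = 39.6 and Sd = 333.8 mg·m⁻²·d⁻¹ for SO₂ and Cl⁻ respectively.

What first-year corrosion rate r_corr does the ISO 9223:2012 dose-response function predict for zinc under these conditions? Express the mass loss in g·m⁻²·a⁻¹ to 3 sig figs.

r_corr = 25.9 g·m⁻²·a⁻¹

zinc: temperature factor f = -0.071·(3.5) = -0.2485
  sulphur-dioxide contribution → 1.057 μm/a
  chloride contribution → 2.565 μm/a
  ⇒ r_corr(zinc) = 3.622 μm/a
Convert to mass loss: 3.622 μm/a × 7.14 g/cm³ = 25.86 g·m⁻²·a⁻¹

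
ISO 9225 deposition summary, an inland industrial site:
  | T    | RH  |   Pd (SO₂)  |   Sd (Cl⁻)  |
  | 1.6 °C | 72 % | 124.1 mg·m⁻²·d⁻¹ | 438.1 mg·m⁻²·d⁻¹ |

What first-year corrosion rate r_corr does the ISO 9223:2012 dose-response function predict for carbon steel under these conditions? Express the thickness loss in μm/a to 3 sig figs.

carbon steel: f(T) = +0.150·(T−10) [T≤10 °C] = -1.2600
  sulphur-dioxide contribution → 26 μm/a
  chloride contribution → 50.82 μm/a
  ⇒ r_corr(carbon steel) = 76.82 μm/a

r_corr = 76.8 μm/a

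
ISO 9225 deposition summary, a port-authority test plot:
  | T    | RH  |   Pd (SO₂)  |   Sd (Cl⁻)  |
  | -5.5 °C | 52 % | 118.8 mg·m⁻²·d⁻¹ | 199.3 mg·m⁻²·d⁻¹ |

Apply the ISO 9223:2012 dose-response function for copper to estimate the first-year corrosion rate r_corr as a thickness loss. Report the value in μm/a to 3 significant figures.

copper: T≤10 °C ⇒ hinge +0.126·(-5.5−10) = -1.9530
  sulphur-dioxide contribution → 0.05597 μm/a
  chloride contribution → 0.2126 μm/a
  total first-year rate 0.2686 μm/a

r_corr = 0.269 μm/a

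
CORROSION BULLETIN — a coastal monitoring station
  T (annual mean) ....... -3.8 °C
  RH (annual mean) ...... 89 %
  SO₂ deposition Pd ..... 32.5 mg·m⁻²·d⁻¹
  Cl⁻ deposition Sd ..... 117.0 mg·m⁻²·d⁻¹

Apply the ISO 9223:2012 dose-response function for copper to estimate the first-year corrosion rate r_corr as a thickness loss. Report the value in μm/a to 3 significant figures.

copper: temperature factor f = +0.126·(-13.8) = -1.7388
  Pd branch = 0.0053·Pd^0.26·e^(0.059·RH+f) = 0.4392 μm/a
  Sd branch = 0.01025·Sd^0.27·e^(0.036·RH+0.049·T) = 0.7581 μm/a
  sum: 0.4392 + 0.7581 → r_corr = 1.197 μm/a

r_corr = 1.20 μm/a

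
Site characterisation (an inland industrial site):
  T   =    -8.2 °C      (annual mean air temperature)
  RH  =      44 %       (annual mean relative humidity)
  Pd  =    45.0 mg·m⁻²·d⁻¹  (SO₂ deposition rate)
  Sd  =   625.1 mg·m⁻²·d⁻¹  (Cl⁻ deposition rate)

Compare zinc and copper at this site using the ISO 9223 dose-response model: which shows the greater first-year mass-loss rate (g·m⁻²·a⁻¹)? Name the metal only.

zinc

zinc: temperature factor f = +0.038·(-18.2) = -0.6916
  sulphur-dioxide contribution → 0.261 μm/a
  chloride contribution → 0.4863 μm/a
  total first-year rate 0.7473 μm/a
  mass loss = 0.7473 μm/a × 7.14 g/cm³ = 5.336 g·m⁻²·a⁻¹
copper: T≤10 °C ⇒ hinge +0.126·(-8.2−10) = -2.2932
  sulphur-dioxide contribution → 0.0193 μm/a
  chloride contribution → 0.1901 μm/a
  ⇒ r_corr(copper) = 0.2094 μm/a
  mass loss = 0.2094 μm/a × 8.96 g/cm³ = 1.877 g·m⁻²·a⁻¹
Ordering by g·m⁻²·a⁻¹: zinc (5.34) > copper (1.88)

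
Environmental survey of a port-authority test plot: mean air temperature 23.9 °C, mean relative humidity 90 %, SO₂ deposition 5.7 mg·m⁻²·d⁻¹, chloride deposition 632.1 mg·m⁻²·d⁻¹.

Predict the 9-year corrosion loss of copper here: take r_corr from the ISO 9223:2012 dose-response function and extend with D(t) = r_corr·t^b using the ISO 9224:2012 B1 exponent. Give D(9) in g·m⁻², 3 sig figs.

copper: temperature factor f = -0.080·(13.9) = -1.1120
  sulphur-dioxide contribution → 0.5546 μm/a
  chloride contribution → 4.816 μm/a
  ⇒ r_corr(copper) = 5.37 μm/a
Power-law: D(9) = r_corr · 9^0.667
  D(9) = 5.37 × 9^0.667 = 5.37 × 4.33 = 23.25 μm
  Mass loss = 23.25 μm × 8.96 g/cm³ = 208.3 g·m⁻²

D(9) = 208 g·m⁻²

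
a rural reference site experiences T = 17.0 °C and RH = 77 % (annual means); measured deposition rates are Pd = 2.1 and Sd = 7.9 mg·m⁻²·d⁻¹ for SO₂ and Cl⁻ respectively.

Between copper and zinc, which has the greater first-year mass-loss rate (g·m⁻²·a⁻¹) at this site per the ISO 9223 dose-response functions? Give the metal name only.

copper

copper: T>10 °C ⇒ hinge -0.080·(17.0−10) = -0.5600
  Pd branch = 0.0053·Pd^0.26·e^(0.059·RH+f) = 0.345 μm/a
  Cl⁻ term: 0.01025·7.9^0.27·exp(0.036·77+0.049·17.0) = 0.6587
  sum: 0.345 + 0.6587 → r_corr = 1.004 μm/a
  mass loss = 1.004 μm/a × 8.96 g/cm³ = 8.994 g·m⁻²·a⁻¹
zinc: temperature factor f = -0.071·(7.0) = -0.4970
  SO₂ term: 0.0129·2.1^0.44·exp(0.046·77-0.4970) = 0.3757
  Cl⁻ term: 0.0175·7.9^0.57·exp(0.008·77+0.085·17.0) = 0.4464
  r_corr = 0.3757 + 0.4464 = 0.8221 μm/a
  mass loss = 0.8221 μm/a × 7.14 g/cm³ = 5.87 g·m⁻²·a⁻¹
Ordering by g·m⁻²·a⁻¹: copper (8.99) > zinc (5.87)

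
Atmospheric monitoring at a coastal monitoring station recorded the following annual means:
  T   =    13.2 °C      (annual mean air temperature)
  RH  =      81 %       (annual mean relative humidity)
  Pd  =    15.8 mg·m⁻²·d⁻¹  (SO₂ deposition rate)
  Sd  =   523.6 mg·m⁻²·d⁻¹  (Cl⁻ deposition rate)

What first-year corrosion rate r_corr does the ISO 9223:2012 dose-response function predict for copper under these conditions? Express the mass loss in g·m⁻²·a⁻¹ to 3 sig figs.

r_corr = 26.5 g·m⁻²·a⁻¹

copper: temperature factor f = -0.080·(3.2) = -0.2560
  Pd branch = 0.0053·Pd^0.26·e^(0.059·RH+f) = 1.001 μm/a
  Sd branch = 0.01025·Sd^0.27·e^(0.036·RH+0.049·T) = 1.96 μm/a
  r_corr = 1.001 + 1.96 = 2.96 μm/a
Convert to mass loss: 2.96 μm/a × 8.96 g/cm³ = 26.52 g·m⁻²·a⁻¹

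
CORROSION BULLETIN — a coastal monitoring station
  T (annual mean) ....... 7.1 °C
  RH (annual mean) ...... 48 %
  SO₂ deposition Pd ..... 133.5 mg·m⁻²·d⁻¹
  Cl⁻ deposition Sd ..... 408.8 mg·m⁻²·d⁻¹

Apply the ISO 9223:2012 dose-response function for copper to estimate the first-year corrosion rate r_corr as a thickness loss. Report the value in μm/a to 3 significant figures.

r_corr = 0.637 μm/a

copper: T≤10 °C ⇒ hinge +0.126·(7.1−10) = -0.3654
  SO₂ term: 0.0053·133.5^0.26·exp(0.059·48-0.3654) = 0.2229
  Cl⁻ term: 0.01025·408.8^0.27·exp(0.036·48+0.049·7.1) = 0.4144
  sum: 0.2229 + 0.4144 → r_corr = 0.6373 μm/a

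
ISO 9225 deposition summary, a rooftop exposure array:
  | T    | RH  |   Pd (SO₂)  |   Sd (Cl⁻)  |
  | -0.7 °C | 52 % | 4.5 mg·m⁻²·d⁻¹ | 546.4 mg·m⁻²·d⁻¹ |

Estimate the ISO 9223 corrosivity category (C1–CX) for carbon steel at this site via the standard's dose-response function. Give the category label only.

carbon steel: T≤10 °C ⇒ hinge +0.150·(-0.7−10) = -1.6050
  sulphur-dioxide contribution → 2.199 μm/a
  chloride contribution → 27.48 μm/a
  ⇒ r_corr(carbon steel) = 29.67 μm/a
29.7 μm/a falls in (25, 50] for carbon steel → category C3

C3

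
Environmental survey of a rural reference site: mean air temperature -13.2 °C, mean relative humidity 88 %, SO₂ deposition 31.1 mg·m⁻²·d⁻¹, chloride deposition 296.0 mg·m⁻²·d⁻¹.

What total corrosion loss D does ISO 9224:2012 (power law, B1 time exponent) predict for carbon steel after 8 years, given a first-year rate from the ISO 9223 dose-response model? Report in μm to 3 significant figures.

carbon steel: temperature factor f = +0.150·(-23.2) = -3.4800
  SO₂ term: 1.77·31.1^0.52·exp(0.02·88-3.4800) = 1.893
  Cl⁻ term: 0.102·296.0^0.62·exp(0.033·88+0.04·-13.2) = 37.38
  sum: 1.893 + 37.38 → r_corr = 39.28 μm/a
Power-law: D(8) = r_corr · 8^0.523
  D(8) = 39.28 × 8^0.523 = 39.28 × 2.967 = 116.5 μm

D(8) = 117 μm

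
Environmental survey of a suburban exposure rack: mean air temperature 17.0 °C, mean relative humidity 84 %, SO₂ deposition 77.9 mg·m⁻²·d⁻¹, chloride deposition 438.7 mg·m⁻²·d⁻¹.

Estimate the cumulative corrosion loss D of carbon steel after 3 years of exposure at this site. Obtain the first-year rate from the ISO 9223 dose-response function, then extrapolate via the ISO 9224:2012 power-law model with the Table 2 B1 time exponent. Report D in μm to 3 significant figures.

carbon steel: temperature factor f = -0.054·(7.0) = -0.3780
  Pd branch = 1.77·Pd^0.52·e^(0.02·RH+f) = 62.66 μm/a
  Sd branch = 0.102·Sd^0.62·e^(0.033·RH+0.04·T) = 139.9 μm/a
  sum: 62.66 + 139.9 → r_corr = 202.6 μm/a
ISO 9224: D(t) = r_corr · t^b with b = 0.523 (carbon steel, B1)
  D(3) = 202.6 × 3^0.523 = 202.6 × 1.776 = 359.9 μm

D(3) = 360 μm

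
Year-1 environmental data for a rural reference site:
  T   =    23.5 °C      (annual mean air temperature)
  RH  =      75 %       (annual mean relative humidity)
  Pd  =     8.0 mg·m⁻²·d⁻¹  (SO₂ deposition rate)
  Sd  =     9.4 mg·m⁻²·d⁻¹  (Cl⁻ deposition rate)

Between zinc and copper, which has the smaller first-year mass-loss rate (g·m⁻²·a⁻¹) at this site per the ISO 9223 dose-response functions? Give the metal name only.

zinc: temperature factor f = -0.071·(13.5) = -0.9585
  Pd branch = 0.0129·Pd^0.44·e^(0.046·RH+f) = 0.389 μm/a
  Cl⁻ term: 0.0175·9.4^0.57·exp(0.008·75+0.085·23.5) = 0.8429
  r_corr = 0.389 + 0.8429 = 1.232 μm/a
  mass loss = 1.232 μm/a × 7.14 g/cm³ = 8.796 g·m⁻²·a⁻¹
copper: f(T) = -0.080·(T−10) [T>10 °C] = -1.0800
  SO₂ term: 0.0053·8.0^0.26·exp(0.059·75-1.0800) = 0.2581
  Sd branch = 0.01025·Sd^0.27·e^(0.036·RH+0.049·T) = 0.8834 μm/a
  sum: 0.2581 + 0.8834 → r_corr = 1.141 μm/a
  mass loss = 1.141 μm/a × 8.96 g/cm³ = 10.23 g·m⁻²·a⁻¹
Ordering by g·m⁻²·a⁻¹: copper (10.2) > zinc (8.8)

zinc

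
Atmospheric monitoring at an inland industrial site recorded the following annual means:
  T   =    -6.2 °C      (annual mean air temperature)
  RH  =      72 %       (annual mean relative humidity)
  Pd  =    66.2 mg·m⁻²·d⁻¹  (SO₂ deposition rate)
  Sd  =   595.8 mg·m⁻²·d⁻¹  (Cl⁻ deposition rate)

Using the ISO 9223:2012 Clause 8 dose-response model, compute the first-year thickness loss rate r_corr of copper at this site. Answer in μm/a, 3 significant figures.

copper: T≤10 °C ⇒ hinge +0.126·(-6.2−10) = -2.0412
  Pd branch = 0.0053·Pd^0.26·e^(0.059·RH+f) = 0.1433 μm/a
  Sd branch = 0.01025·Sd^0.27·e^(0.036·RH+0.049·T) = 0.5672 μm/a
  sum: 0.1433 + 0.5672 → r_corr = 0.7105 μm/a

r_corr = 0.710 μm/a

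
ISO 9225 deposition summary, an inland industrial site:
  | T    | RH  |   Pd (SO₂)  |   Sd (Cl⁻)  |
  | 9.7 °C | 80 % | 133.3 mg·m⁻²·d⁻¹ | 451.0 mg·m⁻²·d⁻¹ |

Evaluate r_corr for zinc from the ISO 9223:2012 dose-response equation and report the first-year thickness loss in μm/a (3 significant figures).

r_corr = 6.82 μm/a

zinc: temperature factor f = +0.038·(-0.3) = -0.0114
  SO₂ term: 0.0129·133.3^0.44·exp(0.046·80-0.0114) = 4.353
  Sd branch = 0.0175·Sd^0.57·e^(0.008·RH+0.085·T) = 2.466 μm/a
  r_corr = 4.353 + 2.466 = 6.819 μm/a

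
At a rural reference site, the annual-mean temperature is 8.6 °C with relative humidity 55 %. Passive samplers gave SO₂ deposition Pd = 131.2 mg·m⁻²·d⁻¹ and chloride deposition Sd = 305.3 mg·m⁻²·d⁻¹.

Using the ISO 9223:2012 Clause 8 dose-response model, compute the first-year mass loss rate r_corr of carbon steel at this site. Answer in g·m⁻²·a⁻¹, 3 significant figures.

carbon steel: temperature factor f = +0.150·(-1.4) = -0.2100
  sulphur-dioxide contribution → 54.43 μm/a
  chloride contribution → 30.67 μm/a
  total first-year rate 85.1 μm/a
Convert to mass loss: 85.1 μm/a × 7.85 g/cm³ = 668.1 g·m⁻²·a⁻¹

r_corr = 668 g·m⁻²·a⁻¹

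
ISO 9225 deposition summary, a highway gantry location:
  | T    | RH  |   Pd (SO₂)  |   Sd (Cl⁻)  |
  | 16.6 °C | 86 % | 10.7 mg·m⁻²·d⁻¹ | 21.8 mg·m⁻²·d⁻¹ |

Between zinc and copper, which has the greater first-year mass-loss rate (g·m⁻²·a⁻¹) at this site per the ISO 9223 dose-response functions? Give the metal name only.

copper

zinc: T>10 °C ⇒ hinge -0.071·(16.6−10) = -0.4686
  Pd branch = 0.0129·Pd^0.44·e^(0.046·RH+f) = 1.197 μm/a
  Sd branch = 0.0175·Sd^0.57·e^(0.008·RH+0.085·T) = 0.8271 μm/a
  r_corr = 1.197 + 0.8271 = 2.024 μm/a
  mass loss = 2.024 μm/a × 7.14 g/cm³ = 14.45 g·m⁻²·a⁻¹
copper: T>10 °C ⇒ hinge -0.080·(16.6−10) = -0.5280
  Pd branch = 0.0053·Pd^0.26·e^(0.059·RH+f) = 0.9252 μm/a
  Cl⁻ term: 0.01025·21.8^0.27·exp(0.036·86+0.049·16.6) = 1.175
  sum: 0.9252 + 1.175 → r_corr = 2.1 μm/a
  mass loss = 2.1 μm/a × 8.96 g/cm³ = 18.82 g·m⁻²·a⁻¹
Ordering by g·m⁻²·a⁻¹: copper (18.8) > zinc (14.5)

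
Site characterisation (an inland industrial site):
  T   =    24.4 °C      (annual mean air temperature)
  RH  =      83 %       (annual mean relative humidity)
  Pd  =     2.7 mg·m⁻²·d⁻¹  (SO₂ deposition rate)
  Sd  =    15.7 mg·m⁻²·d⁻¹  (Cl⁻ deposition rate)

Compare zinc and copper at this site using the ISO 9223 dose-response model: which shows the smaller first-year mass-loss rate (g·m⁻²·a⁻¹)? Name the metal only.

zinc

zinc: temperature factor f = -0.071·(14.4) = -1.0224
  Pd branch = 0.0129·Pd^0.44·e^(0.046·RH+f) = 0.327 μm/a
  Sd branch = 0.0175·Sd^0.57·e^(0.008·RH+0.085·T) = 1.3 μm/a
  sum: 0.327 + 1.3 → r_corr = 1.627 μm/a
  mass loss = 1.627 μm/a × 7.14 g/cm³ = 11.61 g·m⁻²·a⁻¹
copper: T>10 °C ⇒ hinge -0.080·(24.4−10) = -1.1520
  SO₂ term: 0.0053·2.7^0.26·exp(0.059·83-1.1520) = 0.2903
  Sd branch = 0.01025·Sd^0.27·e^(0.036·RH+0.049·T) = 1.414 μm/a
  r_corr = 0.2903 + 1.414 = 1.705 μm/a
  mass loss = 1.705 μm/a × 8.96 g/cm³ = 15.27 g·m⁻²·a⁻¹
Ordering by g·m⁻²·a⁻¹: copper (15.3) > zinc (11.6)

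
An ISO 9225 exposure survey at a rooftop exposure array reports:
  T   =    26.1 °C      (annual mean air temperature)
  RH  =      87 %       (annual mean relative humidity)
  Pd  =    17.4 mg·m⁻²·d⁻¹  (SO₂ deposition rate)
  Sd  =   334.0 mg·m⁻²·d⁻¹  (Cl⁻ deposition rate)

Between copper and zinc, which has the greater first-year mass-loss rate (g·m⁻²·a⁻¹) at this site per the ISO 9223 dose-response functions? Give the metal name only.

copper: temperature factor f = -0.080·(16.1) = -1.2880
  sulphur-dioxide contribution → 0.5208 μm/a
  chloride contribution → 4.053 μm/a
  total first-year rate 4.574 μm/a
  mass loss = 4.574 μm/a × 8.96 g/cm³ = 40.98 g·m⁻²·a⁻¹
zinc: T>10 °C ⇒ hinge -0.071·(26.1−10) = -1.1431
  sulphur-dioxide contribution → 0.7907 μm/a
  chloride contribution → 8.858 μm/a
  ⇒ r_corr(zinc) = 9.649 μm/a
  mass loss = 9.649 μm/a × 7.14 g/cm³ = 68.89 g·m⁻²·a⁻¹
Ordering by g·m⁻²·a⁻¹: zinc (68.9) > copper (41)

zinc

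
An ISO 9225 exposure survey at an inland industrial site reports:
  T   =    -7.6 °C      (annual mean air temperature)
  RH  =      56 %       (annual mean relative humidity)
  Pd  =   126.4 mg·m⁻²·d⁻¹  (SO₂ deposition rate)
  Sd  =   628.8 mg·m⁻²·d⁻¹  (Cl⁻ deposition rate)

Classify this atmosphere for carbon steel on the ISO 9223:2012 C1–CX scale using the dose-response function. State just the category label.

C3

carbon steel: T≤10 °C ⇒ hinge +0.150·(-7.6−10) = -2.6400
  sulphur-dioxide contribution → 4.795 μm/a
  chloride contribution → 25.96 μm/a
  ⇒ r_corr(carbon steel) = 30.75 μm/a
ISO 9223 Table 2 (carbon steel): 25 < 30.8 ≤ 50 μm/a ⇒ C3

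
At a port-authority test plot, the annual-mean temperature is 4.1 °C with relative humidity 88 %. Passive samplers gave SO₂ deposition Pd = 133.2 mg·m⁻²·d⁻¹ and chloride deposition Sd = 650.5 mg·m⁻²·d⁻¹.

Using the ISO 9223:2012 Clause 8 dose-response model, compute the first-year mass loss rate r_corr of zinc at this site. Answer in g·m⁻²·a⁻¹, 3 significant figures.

zinc: T≤10 °C ⇒ hinge +0.038·(4.1−10) = -0.2242
  sulphur-dioxide contribution → 5.082 μm/a
  chloride contribution → 2.012 μm/a
  ⇒ r_corr(zinc) = 7.094 μm/a
Convert to mass loss: 7.094 μm/a × 7.14 g/cm³ = 50.65 g·m⁻²·a⁻¹

r_corr = 50.7 g·m⁻²·a⁻¹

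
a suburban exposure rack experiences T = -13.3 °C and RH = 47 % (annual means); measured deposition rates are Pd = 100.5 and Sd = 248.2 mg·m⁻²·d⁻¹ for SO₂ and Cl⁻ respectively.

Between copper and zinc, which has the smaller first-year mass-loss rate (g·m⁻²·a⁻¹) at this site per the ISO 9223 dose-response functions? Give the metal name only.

copper

copper: f(T) = +0.126·(T−10) [T≤10 °C] = -2.9358
  sulphur-dioxide contribution → 0.01493 μm/a
  chloride contribution → 0.1286 μm/a
  total first-year rate 0.1435 μm/a
  mass loss = 0.1435 μm/a × 8.96 g/cm³ = 1.286 g·m⁻²·a⁻¹
zinc: T≤10 °C ⇒ hinge +0.038·(-13.3−10) = -0.8854
  sulphur-dioxide contribution → 0.3515 μm/a
  chloride contribution → 0.1907 μm/a
  total first-year rate 0.5423 μm/a
  mass loss = 0.5423 μm/a × 7.14 g/cm³ = 3.872 g·m⁻²·a⁻¹
Ordering by g·m⁻²·a⁻¹: zinc (3.87) > copper (1.29)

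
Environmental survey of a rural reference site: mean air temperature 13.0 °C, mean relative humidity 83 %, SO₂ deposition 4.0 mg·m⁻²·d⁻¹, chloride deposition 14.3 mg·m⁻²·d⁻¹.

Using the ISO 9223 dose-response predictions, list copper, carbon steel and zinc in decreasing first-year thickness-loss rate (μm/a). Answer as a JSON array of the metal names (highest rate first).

["carbon steel", "copper", "zinc"]

copper: f(T) = -0.080·(T−10) [T>10 °C] = -0.2400
  SO₂ term: 0.0053·4.0^0.26·exp(0.059·83-0.2400) = 0.8004
  Cl⁻ term: 0.01025·14.3^0.27·exp(0.036·83+0.049·13.0) = 0.7888
  r_corr = 0.8004 + 0.7888 = 1.589 μm/a
carbon steel: T>10 °C ⇒ hinge -0.054·(13.0−10) = -0.1620
  SO₂ term: 1.77·4.0^0.52·exp(0.02·83-0.1620) = 16.28
  Cl⁻ term: 0.102·14.3^0.62·exp(0.033·83+0.04·13.0) = 13.81
  r_corr = 16.28 + 13.81 = 30.09 μm/a
zinc: f(T) = -0.071·(T−10) [T>10 °C] = -0.2130
  Pd branch = 0.0129·Pd^0.44·e^(0.046·RH+f) = 0.8732 μm/a
  Cl⁻ term: 0.0175·14.3^0.57·exp(0.008·83+0.085·13.0) = 0.4676
  r_corr = 0.8732 + 0.4676 = 1.341 μm/a
Ordering by μm/a: carbon steel (30.1) > copper (1.59) > zinc (1.34)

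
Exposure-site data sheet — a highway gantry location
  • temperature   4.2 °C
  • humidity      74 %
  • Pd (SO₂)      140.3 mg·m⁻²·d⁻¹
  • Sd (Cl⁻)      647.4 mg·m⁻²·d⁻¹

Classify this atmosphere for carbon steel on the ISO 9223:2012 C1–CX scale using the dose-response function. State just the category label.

C5

carbon steel: temperature factor f = +0.150·(-5.8) = -0.8700
  sulphur-dioxide contribution → 42.6 μm/a
  chloride contribution → 76.74 μm/a
  total first-year rate 119.3 μm/a
Category bounds: 80…200 μm/a bracket r_corr ⇒ C5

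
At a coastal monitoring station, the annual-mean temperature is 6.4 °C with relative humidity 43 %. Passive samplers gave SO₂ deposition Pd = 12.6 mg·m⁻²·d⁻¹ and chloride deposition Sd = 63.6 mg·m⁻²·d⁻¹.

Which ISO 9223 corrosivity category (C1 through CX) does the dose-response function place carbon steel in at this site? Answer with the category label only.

carbon steel: temperature factor f = +0.150·(-3.6) = -0.5400
  sulphur-dioxide contribution → 9.102 μm/a
  chloride contribution → 7.148 μm/a
  ⇒ r_corr(carbon steel) = 16.25 μm/a
Category bounds: 1.3…25 μm/a bracket r_corr ⇒ C2

C2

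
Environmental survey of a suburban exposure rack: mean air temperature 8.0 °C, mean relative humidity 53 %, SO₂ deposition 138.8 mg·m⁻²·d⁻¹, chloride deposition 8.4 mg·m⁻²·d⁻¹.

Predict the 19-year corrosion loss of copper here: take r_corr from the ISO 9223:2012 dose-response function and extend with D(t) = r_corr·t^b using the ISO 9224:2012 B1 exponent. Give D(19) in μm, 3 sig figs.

copper: temperature factor f = +0.126·(-2.0) = -0.2520
  sulphur-dioxide contribution → 0.3388 μm/a
  chloride contribution → 0.1816 μm/a
  ⇒ r_corr(copper) = 0.5204 μm/a
Power-law: D(19) = r_corr · 19^0.667
  D(19) = 0.5204 × 19^0.667 = 0.5204 × 7.127 = 3.709 μm

D(19) = 3.71 μm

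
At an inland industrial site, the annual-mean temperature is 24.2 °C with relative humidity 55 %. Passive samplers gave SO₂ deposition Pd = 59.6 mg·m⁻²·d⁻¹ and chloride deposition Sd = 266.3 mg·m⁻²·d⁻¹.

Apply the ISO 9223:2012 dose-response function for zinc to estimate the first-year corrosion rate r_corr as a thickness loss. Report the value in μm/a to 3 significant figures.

r_corr = 5.48 μm/a

zinc: temperature factor f = -0.071·(14.2) = -1.0082
  sulphur-dioxide contribution → 0.357 μm/a
  chloride contribution → 5.128 μm/a
  ⇒ r_corr(zinc) = 5.485 μm/a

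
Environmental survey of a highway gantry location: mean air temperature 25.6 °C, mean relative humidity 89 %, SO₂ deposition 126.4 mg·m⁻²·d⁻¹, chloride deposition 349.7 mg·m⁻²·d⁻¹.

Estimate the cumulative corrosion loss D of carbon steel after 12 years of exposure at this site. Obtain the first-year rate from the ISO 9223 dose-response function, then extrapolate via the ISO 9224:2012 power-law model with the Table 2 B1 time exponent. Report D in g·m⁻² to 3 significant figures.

D(12) = 7.44e+03 g·m⁻²

carbon steel: f(T) = -0.054·(T−10) [T>10 °C] = -0.8424
  SO₂ term: 1.77·126.4^0.52·exp(0.02·89-0.8424) = 55.99
  Sd branch = 0.102·Sd^0.62·e^(0.033·RH+0.04·T) = 202.3 μm/a
  r_corr = 55.99 + 202.3 = 258.3 μm/a
Power-law: D(12) = r_corr · 12^0.523
  D(12) = 258.3 × 12^0.523 = 258.3 × 3.668 = 947.2 μm
  Mass loss = 947.2 μm × 7.85 g/cm³ = 7436 g·m⁻²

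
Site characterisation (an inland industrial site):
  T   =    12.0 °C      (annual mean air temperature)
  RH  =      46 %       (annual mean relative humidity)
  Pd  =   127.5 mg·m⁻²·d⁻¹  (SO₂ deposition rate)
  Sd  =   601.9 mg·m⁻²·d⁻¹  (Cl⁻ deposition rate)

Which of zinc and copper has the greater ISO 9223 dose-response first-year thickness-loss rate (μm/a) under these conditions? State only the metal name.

zinc: f(T) = -0.071·(T−10) [T>10 °C] = -0.1420
  SO₂ term: 0.0129·127.5^0.44·exp(0.046·46-0.1420) = 0.784
  Sd branch = 0.0175·Sd^0.57·e^(0.008·RH+0.085·T) = 2.693 μm/a
  sum: 0.784 + 2.693 → r_corr = 3.477 μm/a
copper: T>10 °C ⇒ hinge -0.080·(12.0−10) = -0.1600
  Pd branch = 0.0053·Pd^0.26·e^(0.059·RH+f) = 0.2404 μm/a
  Sd branch = 0.01025·Sd^0.27·e^(0.036·RH+0.049·T) = 0.5442 μm/a
  r_corr = 0.2404 + 0.5442 = 0.7846 μm/a
Ordering by μm/a: zinc (3.48) > copper (0.785)

zinc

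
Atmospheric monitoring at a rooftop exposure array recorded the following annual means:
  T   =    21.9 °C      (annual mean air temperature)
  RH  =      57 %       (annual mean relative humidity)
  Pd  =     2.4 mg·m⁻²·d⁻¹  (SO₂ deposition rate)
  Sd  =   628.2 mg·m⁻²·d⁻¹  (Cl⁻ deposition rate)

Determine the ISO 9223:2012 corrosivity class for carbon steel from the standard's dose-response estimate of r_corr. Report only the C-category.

C5

carbon steel: f(T) = -0.054·(T−10) [T>10 °C] = -0.6426
  Pd branch = 1.77·Pd^0.52·e^(0.02·RH+f) = 4.589 μm/a
  Sd branch = 0.102·Sd^0.62·e^(0.033·RH+0.04·T) = 87.25 μm/a
  sum: 4.589 + 87.25 → r_corr = 91.84 μm/a
ISO 9223 Table 2 (carbon steel): 80 < 91.8 ≤ 200 μm/a ⇒ C5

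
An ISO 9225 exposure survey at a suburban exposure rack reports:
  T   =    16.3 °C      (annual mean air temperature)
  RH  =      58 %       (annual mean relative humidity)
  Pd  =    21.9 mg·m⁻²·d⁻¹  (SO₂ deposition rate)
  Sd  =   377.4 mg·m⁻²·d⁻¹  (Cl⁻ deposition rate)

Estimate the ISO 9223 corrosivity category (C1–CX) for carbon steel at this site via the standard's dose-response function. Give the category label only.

carbon steel: temperature factor f = -0.054·(6.3) = -0.3402
  SO₂ term: 1.77·21.9^0.52·exp(0.02·58-0.3402) = 20
  Sd branch = 0.102·Sd^0.62·e^(0.033·RH+0.04·T) = 52.56 μm/a
  sum: 20 + 52.56 → r_corr = 72.56 μm/a
72.6 μm/a falls in (50, 80] for carbon steel → category C4

C4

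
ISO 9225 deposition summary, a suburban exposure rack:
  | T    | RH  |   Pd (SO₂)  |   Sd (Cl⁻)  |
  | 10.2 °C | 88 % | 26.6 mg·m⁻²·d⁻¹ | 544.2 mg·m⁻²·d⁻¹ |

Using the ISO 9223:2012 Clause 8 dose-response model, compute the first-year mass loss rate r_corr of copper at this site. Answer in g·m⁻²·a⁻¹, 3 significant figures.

copper: f(T) = -0.080·(T−10) [T>10 °C] = -0.0160
  sulphur-dioxide contribution → 2.201 μm/a
  chloride contribution → 2.199 μm/a
  ⇒ r_corr(copper) = 4.4 μm/a
Convert to mass loss: 4.4 μm/a × 8.96 g/cm³ = 39.43 g·m⁻²·a⁻¹

r_corr = 39.4 g·m⁻²·a⁻¹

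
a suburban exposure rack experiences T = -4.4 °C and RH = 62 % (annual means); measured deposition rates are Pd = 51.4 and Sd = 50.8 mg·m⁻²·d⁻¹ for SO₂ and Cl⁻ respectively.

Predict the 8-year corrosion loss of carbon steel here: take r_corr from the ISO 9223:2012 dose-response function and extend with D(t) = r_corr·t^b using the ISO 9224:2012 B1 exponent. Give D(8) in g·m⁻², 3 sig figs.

D(8) = 303 g·m⁻²

carbon steel: temperature factor f = +0.150·(-14.4) = -2.1600
  SO₂ term: 1.77·51.4^0.52·exp(0.02·62-2.1600) = 5.472
  Cl⁻ term: 0.102·50.8^0.62·exp(0.033·62+0.04·-4.4) = 7.557
  r_corr = 5.472 + 7.557 = 13.03 μm/a
Long-term exponent b (ISO 9224 Table 2, B1) = 0.523
  D(8) = 13.03 × 8^0.523 = 13.03 × 2.967 = 38.66 μm
  Mass loss = 38.66 μm × 7.85 g/cm³ = 303.5 g·m⁻²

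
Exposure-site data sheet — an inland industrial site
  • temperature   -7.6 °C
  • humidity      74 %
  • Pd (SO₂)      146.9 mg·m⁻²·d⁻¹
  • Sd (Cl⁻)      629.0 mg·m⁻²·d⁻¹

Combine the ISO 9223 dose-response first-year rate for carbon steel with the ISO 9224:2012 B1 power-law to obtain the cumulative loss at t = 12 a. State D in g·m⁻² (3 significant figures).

carbon steel: f(T) = +0.150·(T−10) [T≤10 °C] = -2.6400
  Pd branch = 1.77·Pd^0.52·e^(0.02·RH+f) = 7.431 μm/a
  Sd branch = 0.102·Sd^0.62·e^(0.033·RH+0.04·T) = 47.02 μm/a
  r_corr = 7.431 + 47.02 = 54.45 μm/a
Long-term exponent b (ISO 9224 Table 2, B1) = 0.523
  D(12) = 54.45 × 12^0.523 = 54.45 × 3.668 = 199.7 μm
  Mass loss = 199.7 μm × 7.85 g/cm³ = 1568 g·m⁻²

D(12) = 1.57e+03 g·m⁻²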